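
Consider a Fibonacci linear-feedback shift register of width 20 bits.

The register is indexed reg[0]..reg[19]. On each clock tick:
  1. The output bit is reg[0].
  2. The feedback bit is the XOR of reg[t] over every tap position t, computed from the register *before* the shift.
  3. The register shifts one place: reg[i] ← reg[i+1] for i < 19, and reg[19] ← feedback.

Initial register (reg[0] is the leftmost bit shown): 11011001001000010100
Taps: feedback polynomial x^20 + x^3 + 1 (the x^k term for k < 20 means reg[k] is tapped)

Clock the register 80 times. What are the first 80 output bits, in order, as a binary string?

step | reg (before) | out | fb
   0 | 11011001001000010100 | 1 | 0
   1 | 10110010010000101000 | 1 | 0
   2 | 01100100100001010000 | 0 | 0
   3 | 11001001000010100000 | 1 | 1
   4 | 10010010000101000001 | 1 | 0
   5 | 00100100001010000010 | 0 | 0
   6 | 01001000010100000100 | 0 | 0
   7 | 10010000101000001000 | 1 | 0
   8 | 00100001010000010000 | 0 | 0
   9 | 01000010100000100000 | 0 | 0
  10 | 10000101000001000000 | 1 | 1
  11 | 00001010000010000001 | 0 | 0
  12 | 00010100000100000010 | 0 | 1
  13 | 00101000001000000101 | 0 | 0
  14 | 01010000010000001010 | 0 | 1
  15 | 10100000100000010101 | 1 | 1
  16 | 01000001000000101011 | 0 | 0
  17 | 10000010000001010110 | 1 | 1
  18 | 00000100000010101101 | 0 | 0
  19 | 00001000000101011010 | 0 | 0
  20 | 00010000001010110100 | 0 | 1
  21 | 00100000010101101001 | 0 | 0
  22 | 01000000101011010010 | 0 | 0
  23 | 10000001010110100100 | 1 | 1
  24 | 00000010101101001001 | 0 | 0
  25 | 00000101011010010010 | 0 | 0
  26 | 00001010110100100100 | 0 | 0
  27 | 00010101101001001000 | 0 | 1
  28 | 00101011010010010001 | 0 | 0
  29 | 01010110100100100010 | 0 | 1
  30 | 10101101001001000101 | 1 | 1
  31 | 01011010010010001011 | 0 | 1
  32 | 10110100100100010111 | 1 | 0
  33 | 01101001001000101110 | 0 | 0
  34 | 11010010010001011100 | 1 | 0
  35 | 10100100100010111000 | 1 | 1
  36 | 01001001000101110001 | 0 | 0
  37 | 10010010001011100010 | 1 | 0
  38 | 00100100010111000100 | 0 | 0
  39 | 01001000101110001000 | 0 | 0
  40 | 10010001011100010000 | 1 | 0
  41 | 00100010111000100000 | 0 | 0
  42 | 01000101110001000000 | 0 | 0
  43 | 10001011100010000000 | 1 | 1
  44 | 00010111000100000001 | 0 | 1
  45 | 00101110001000000011 | 0 | 0
  46 | 01011100010000000110 | 0 | 1
  47 | 10111000100000001101 | 1 | 0
  48 | 01110001000000011010 | 0 | 1
  49 | 11100010000000110101 | 1 | 1
  50 | 11000100000001101011 | 1 | 1
  51 | 10001000000011010111 | 1 | 1
  52 | 00010000000110101111 | 0 | 1
  53 | 00100000001101011111 | 0 | 0
  54 | 01000000011010111110 | 0 | 0
  55 | 10000000110101111100 | 1 | 1
  56 | 00000001101011111001 | 0 | 0
  57 | 00000011010111110010 | 0 | 0
  58 | 00000110101111100100 | 0 | 0
  59 | 00001101011111001000 | 0 | 0
  60 | 00011010111110010000 | 0 | 1
  61 | 00110101111100100001 | 0 | 1
  62 | 01101011111001000011 | 0 | 0
  63 | 11010111110010000110 | 1 | 0
  64 | 10101111100100001100 | 1 | 1
  65 | 01011111001000011001 | 0 | 1
  66 | 10111110010000110011 | 1 | 0
  67 | 01111100100001100110 | 0 | 1
  68 | 11111001000011001101 | 1 | 0
  69 | 11110010000110011010 | 1 | 0
  70 | 11100100001100110100 | 1 | 1
  71 | 11001000011001101001 | 1 | 1
  72 | 10010000110011010011 | 1 | 0
  73 | 00100001100110100110 | 0 | 0
  74 | 01000011001101001100 | 0 | 0
  75 | 10000110011010011000 | 1 | 1
  76 | 00001100110100110001 | 0 | 0
  77 | 00011001101001100010 | 0 | 1
  78 | 00110011010011000101 | 0 | 1
  79 | 01100110100110001011 | 0 | 0

11011001001000010100000100000010101101001001000101110001000000011010111110010000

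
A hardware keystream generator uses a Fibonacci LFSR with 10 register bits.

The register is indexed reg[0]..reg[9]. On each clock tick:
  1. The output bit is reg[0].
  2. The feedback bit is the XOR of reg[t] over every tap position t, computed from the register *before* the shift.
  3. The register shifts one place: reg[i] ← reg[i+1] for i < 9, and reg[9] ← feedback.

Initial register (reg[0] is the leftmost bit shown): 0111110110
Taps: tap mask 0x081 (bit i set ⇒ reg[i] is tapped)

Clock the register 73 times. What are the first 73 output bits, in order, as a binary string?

0111110110101010001011110110011100111110000011100100101011001011110010111

tick  register→output (feedback)
  0  0111110110→0 (1)
  1  1111101101→1 (0)
  2  1111011010→1 (1)
  3  1110110101→1 (0)
  4  1101101010→1 (1)
  5  1011010101→1 (0)
  6  0110101010→0 (0)
  7  1101010100→1 (0)
  8  1010101000→1 (1)
  9  0101010001→0 (0)
 10  1010100010→1 (1)
 11  0101000101→0 (1)
 12  1010001011→1 (1)
 13  0100010111→0 (1)
 14  1000101111→1 (0)
 15  0001011110→0 (1)
 16  0010111101→0 (1)
 17  0101111011→0 (0)
 18  1011110110→1 (0)
 19  0111101100→0 (1)
 20  1111011001→1 (1)
 21  1110110011→1 (1)
 22  1101100111→1 (0)
 23  1011001110→1 (0)
 24  0110011100→0 (1)
 25  1100111001→1 (1)
 26  1001110011→1 (1)
 27  0011100111→0 (1)
 28  0111001111→0 (1)
 29  1110011111→1 (0)
 30  1100111110→1 (0)
 31  1001111100→1 (0)
 32  0011111000→0 (0)
 33  0111110000→0 (0)
 34  1111100000→1 (1)
 35  1111000001→1 (1)
 36  1110000011→1 (1)
 37  1100000111→1 (0)
 38  1000001110→1 (0)
 39  0000011100→0 (1)
 40  0000111001→0 (0)
 41  0001110010→0 (0)
 42  0011100100→0 (1)
 43  0111001001→0 (0)
 44  1110010010→1 (1)
 45  1100100101→1 (0)
 46  1001001010→1 (1)
 47  0010010101→0 (1)
 48  0100101011→0 (0)
 49  1001010110→1 (0)
 50  0010101100→0 (1)
 51  0101011001→0 (0)
 52  1010110010→1 (1)
 53  0101100101→0 (1)
 54  1011001011→1 (1)
 55  0110010111→0 (1)
 56  1100101111→1 (0)
 57  1001011110→1 (0)
 58  0010111100→0 (1)
 59  0101111001→0 (0)
 60  1011110010→1 (1)
 61  0111100101→0 (1)
 62  1111001011→1 (1)
 63  1110010111→1 (0)
 64  1100101110→1 (0)
 65  1001011100→1 (0)
 66  0010111000→0 (0)
 67  0101110000→0 (0)
 68  1011100000→1 (1)
 69  0111000001→0 (0)
 70  1110000010→1 (1)
 71  1100000101→1 (0)
 72  1000001010→1 (1)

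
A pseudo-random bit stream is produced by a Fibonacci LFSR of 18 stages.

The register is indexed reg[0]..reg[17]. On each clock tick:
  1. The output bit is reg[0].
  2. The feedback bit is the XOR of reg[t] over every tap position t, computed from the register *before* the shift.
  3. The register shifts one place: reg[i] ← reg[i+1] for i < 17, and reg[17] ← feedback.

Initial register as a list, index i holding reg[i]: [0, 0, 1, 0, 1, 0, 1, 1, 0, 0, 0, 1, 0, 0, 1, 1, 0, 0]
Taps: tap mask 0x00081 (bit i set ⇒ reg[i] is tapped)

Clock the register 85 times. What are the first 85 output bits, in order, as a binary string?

0010101100010011001010001010000111011110000100111011010111110010010100110011011011110

tick  register→output (feedback)
  0  001010110001001100→0 (1)
  1  010101100010011001→0 (0)
  2  101011000100110010→1 (1)
  3  010110001001100101→0 (0)
  4  101100010011001010→1 (0)
  5  011000100110010100→0 (0)
  6  110001001100101000→1 (1)
  7  100010011001010001→1 (0)
  8  000100110010100010→0 (1)
  9  001001100101000101→0 (0)
 10  010011001010001010→0 (0)
 11  100110010100010100→1 (0)
 12  001100101000101000→0 (0)
 13  011001010001010000→0 (1)
 14  110010100010100001→1 (1)
 15  100101000101000011→1 (1)
 16  001010001010000111→0 (0)
 17  010100010100001110→0 (1)
 18  101000101000011101→1 (1)
 19  010001010000111011→0 (1)
 20  100010100001110111→1 (1)
 21  000101000011101111→0 (0)
 22  001010000111011110→0 (0)
 23  010100001110111100→0 (0)
 24  101000011101111000→1 (0)
 25  010000111011110000→0 (1)
 26  100001110111100001→1 (0)
 27  000011101111000010→0 (0)
 28  000111011110000100→0 (1)
 29  001110111100001001→0 (1)
 30  011101111000010011→0 (1)
 31  111011110000100111→1 (0)
 32  110111100001001110→1 (1)
 33  101111000010011101→1 (1)
 34  011110000100111011→0 (0)
 35  111100001001110110→1 (1)
 36  111000010011101101→1 (0)
 37  110000100111011010→1 (1)
 38  100001001110110101→1 (1)
 39  000010011101101011→0 (1)
 40  000100111011010111→0 (1)
 41  001001110110101111→0 (1)
 42  010011101101011111→0 (0)
 43  100111011010111110→1 (0)
 44  001110110101111100→0 (1)
 45  011101101011111001→0 (0)
 46  111011010111110010→1 (0)
 47  110110101111100100→1 (1)
 48  101101011111001001→1 (0)
 49  011010111110010010→0 (1)
 50  110101111100100101→1 (0)
 51  101011111001001010→1 (0)
 52  010111110010010100→0 (1)
 53  101111100100101001→1 (1)
 54  011111001001010011→0 (0)
 55  111110010010100110→1 (0)
 56  111100100101001100→1 (1)
 57  111001001010011001→1 (1)
 58  110010010100110011→1 (0)
 59  100100101001100110→1 (1)
 60  001001010011001101→0 (1)
 61  010010100110011011→0 (0)
 62  100101001100110110→1 (1)
 63  001010011001101101→0 (1)
 64  010100110011011011→0 (1)
 65  101001100110110111→1 (1)
 66  010011001101101111→0 (0)
 67  100110011011011110→1 (0)
 68  001100110110111100→0 (1)
 69  011001101101111001→0 (0)
 70  110011011011110010→1 (0)
 71  100110110111100100→1 (0)
 72  001101101111001000→0 (0)
 73  011011011110010000→0 (1)
 74  110110111100100001→1 (0)
 75  101101111001000010→1 (0)
 76  011011110010000100→0 (1)
 77  110111100100001001→1 (1)
 78  101111001000010011→1 (1)
 79  011110010000100111→0 (1)
 80  111100100001001111→1 (1)
 81  111001000010011111→1 (1)
 82  110010000100111111→1 (1)
 83  100100001001111111→1 (1)
 84  001000010011111111→0 (1)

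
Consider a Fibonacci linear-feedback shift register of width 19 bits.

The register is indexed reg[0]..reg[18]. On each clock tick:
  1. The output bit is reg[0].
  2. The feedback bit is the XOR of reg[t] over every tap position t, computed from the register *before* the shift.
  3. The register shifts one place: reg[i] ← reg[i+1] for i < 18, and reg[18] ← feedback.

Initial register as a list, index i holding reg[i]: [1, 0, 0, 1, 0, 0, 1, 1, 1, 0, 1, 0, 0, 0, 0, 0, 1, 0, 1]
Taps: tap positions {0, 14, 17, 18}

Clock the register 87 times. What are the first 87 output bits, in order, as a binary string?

100100111010000010101001100101100011000011110001110101100011111111011101100011111011001

k : reg_k → out_k, fb_k
0: 1001001110100000101 → 1, fb=0
1: 0010011101000001010 → 0, fb=1
2: 0100111010000010101 → 0, fb=0
3: 1001110100000101010 → 1, fb=0
4: 0011101000001010100 → 0, fb=1
5: 0111010000010101001 → 0, fb=1
6: 1110100000101010011 → 1, fb=0
7: 1101000001010100110 → 1, fb=0
8: 1010000010101001100 → 1, fb=1
9: 0100000101010011001 → 0, fb=0
10: 1000001010100110010 → 1, fb=1
11: 0000010101001100101 → 0, fb=1
12: 0000101010011001011 → 0, fb=0
13: 0001010100110010110 → 0, fb=0
14: 0010101001100101100 → 0, fb=0
15: 0101010011001011000 → 0, fb=1
16: 1010100110010110001 → 1, fb=1
17: 0101001100101100011 → 0, fb=0
18: 1010011001011000110 → 1, fb=0
19: 0100110010110001100 → 0, fb=0
20: 1001100101100011000 → 1, fb=0
21: 0011001011000110000 → 0, fb=1
22: 0110010110001100001 → 0, fb=1
23: 1100101100011000011 → 1, fb=1
24: 1001011000110000111 → 1, fb=1
25: 0010110001100001111 → 0, fb=0
26: 0101100011000011110 → 0, fb=0
27: 1011000110000111100 → 1, fb=0
28: 0110001100001111000 → 0, fb=1
29: 1100011000011110001 → 1, fb=1
30: 1000110000111100011 → 1, fb=1
31: 0001100001111000111 → 0, fb=0
32: 0011000011110001110 → 0, fb=1
33: 0110000111100011101 → 0, fb=0
34: 1100001111000111010 → 1, fb=1
35: 1000011110001110101 → 1, fb=1
36: 0000111100011101011 → 0, fb=0
37: 0001111000111010110 → 0, fb=0
38: 0011110001110101100 → 0, fb=0
39: 0111100011101011000 → 0, fb=1
40: 1111000111010110001 → 1, fb=1
41: 1110001110101100011 → 1, fb=1
42: 1100011101011000111 → 1, fb=1
43: 1000111010110001111 → 1, fb=1
44: 0001110101100011111 → 0, fb=1
45: 0011101011000111111 → 0, fb=1
46: 0111010110001111111 → 0, fb=1
47: 1110101100011111111 → 1, fb=0
48: 1101011000111111110 → 1, fb=1
49: 1010110001111111101 → 1, fb=1
50: 0101100011111111011 → 0, fb=1
51: 1011000111111110111 → 1, fb=0
52: 0110001111111101110 → 0, fb=1
53: 1100011111111011101 → 1, fb=1
54: 1000111111110111011 → 1, fb=0
55: 0001111111101110110 → 0, fb=0
56: 0011111111011101100 → 0, fb=0
57: 0111111110111011000 → 0, fb=1
58: 1111111101110110001 → 1, fb=1
59: 1111111011101100011 → 1, fb=1
60: 1111110111011000111 → 1, fb=1
61: 1111101110110001111 → 1, fb=1
62: 1111011101100011111 → 1, fb=0
63: 1110111011000111110 → 1, fb=1
64: 1101110110001111101 → 1, fb=1
65: 1011101100011111011 → 1, fb=0
66: 0111011000111110110 → 0, fb=0
67: 1110110001111101100 → 1, fb=1
68: 1101100011111011001 → 1, fb=1
69: 1011000111110110011 → 1, fb=0
70: 0110001111101100110 → 0, fb=1
71: 1100011111011001101 → 1, fb=0
72: 1000111110110011010 → 1, fb=1
73: 0001111101100110101 → 0, fb=0
74: 0011111011001101010 → 0, fb=1
75: 0111110110011010101 → 0, fb=0
76: 1111101100110101010 → 1, fb=0
77: 1111011001101010100 → 1, fb=0
78: 1110110011010101000 → 1, fb=1
79: 1101100110101010001 → 1, fb=1
80: 1011001101010100011 → 1, fb=1
81: 0110011010101000111 → 0, fb=0
82: 1100110101010001110 → 1, fb=0
83: 1001101010100011100 → 1, fb=0
84: 0011010101000111000 → 0, fb=1
85: 0110101010001110001 → 0, fb=0
86: 1101010100011100010 → 1, fb=0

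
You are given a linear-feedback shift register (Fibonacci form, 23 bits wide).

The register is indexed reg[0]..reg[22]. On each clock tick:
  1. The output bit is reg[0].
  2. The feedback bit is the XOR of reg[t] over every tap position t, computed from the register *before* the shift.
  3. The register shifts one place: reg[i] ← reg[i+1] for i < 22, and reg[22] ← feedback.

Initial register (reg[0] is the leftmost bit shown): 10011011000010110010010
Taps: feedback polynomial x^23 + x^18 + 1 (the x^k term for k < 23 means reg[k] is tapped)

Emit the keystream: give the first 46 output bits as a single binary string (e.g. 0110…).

1001101100001011001001000001011010100011010100

step | reg (before) | out | fb
   0 | 10011011000010110010010 | 1 | 0
   1 | 00110110000101100100100 | 0 | 0
   2 | 01101100001011001001000 | 0 | 0
   3 | 11011000010110010010000 | 1 | 0
   4 | 10110000101100100100000 | 1 | 1
   5 | 01100001011001001000001 | 0 | 0
   6 | 11000010110010010000010 | 1 | 1
   7 | 10000101100100100000101 | 1 | 1
   8 | 00001011001001000001011 | 0 | 0
   9 | 00010110010010000010110 | 0 | 1
  10 | 00101100100100000101101 | 0 | 0
  11 | 01011001001000001011010 | 0 | 1
  12 | 10110010010000010110101 | 1 | 0
  13 | 01100100100000101101010 | 0 | 0
  14 | 11001001000001011010100 | 1 | 0
  15 | 10010010000010110101000 | 1 | 1
  16 | 00100100000101101010001 | 0 | 1
  17 | 01001000001011010100011 | 0 | 0
  18 | 10010000010110101000110 | 1 | 1
  19 | 00100000101101010001101 | 0 | 0
  20 | 01000001011010100011010 | 0 | 1
  21 | 10000010110101000110101 | 1 | 0
  22 | 00000101101010001101010 | 0 | 0
  23 | 00001011010100011010100 | 0 | 1
  24 | 00010110101000110101001 | 0 | 0
  25 | 00101101010001101010010 | 0 | 1
  26 | 01011010100011010100101 | 0 | 0
  27 | 10110101000110101001010 | 1 | 1
  28 | 01101010001101010010101 | 0 | 1
  29 | 11010100011010100101011 | 1 | 1
  30 | 10101000110101001010111 | 1 | 0
  31 | 01010001101010010101110 | 0 | 0
  32 | 10100011010100101011100 | 1 | 0
  33 | 01000110101001010111000 | 0 | 1
  34 | 10001101010010101110001 | 1 | 0
  35 | 00011010100101011100010 | 0 | 0
  36 | 00110101001010111000100 | 0 | 0
  37 | 01101010010101110001000 | 0 | 0
  38 | 11010100101011100010000 | 1 | 0
  39 | 10101001010111000100000 | 1 | 1
  40 | 01010010101110001000001 | 0 | 0
  41 | 10100101011100010000010 | 1 | 1
  42 | 01001010111000100000101 | 0 | 0
  43 | 10010101110001000001010 | 1 | 1
  44 | 00101011100010000010101 | 0 | 1
  45 | 01010111000100000101011 | 0 | 0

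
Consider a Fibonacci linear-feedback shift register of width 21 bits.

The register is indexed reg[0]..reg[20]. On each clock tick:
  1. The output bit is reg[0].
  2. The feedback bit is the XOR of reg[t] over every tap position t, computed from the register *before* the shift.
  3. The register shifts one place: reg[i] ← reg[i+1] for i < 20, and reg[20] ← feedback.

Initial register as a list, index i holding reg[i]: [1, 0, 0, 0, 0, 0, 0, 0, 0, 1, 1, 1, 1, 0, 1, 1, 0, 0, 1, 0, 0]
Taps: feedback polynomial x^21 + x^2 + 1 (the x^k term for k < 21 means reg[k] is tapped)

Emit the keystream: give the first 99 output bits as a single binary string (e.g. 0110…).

step | reg (before) | out | fb
   0 | 100000000111101100100 | 1 | 1
   1 | 000000001111011001001 | 0 | 0
   2 | 000000011110110010010 | 0 | 0
   3 | 000000111101100100100 | 0 | 0
   4 | 000001111011001001000 | 0 | 0
   5 | 000011110110010010000 | 0 | 0
   6 | 000111101100100100000 | 0 | 0
   7 | 001111011001001000000 | 0 | 1
   8 | 011110110010010000001 | 0 | 1
   9 | 111101100100100000011 | 1 | 0
  10 | 111011001001000000110 | 1 | 0
  11 | 110110010010000001100 | 1 | 1
  12 | 101100100100000011001 | 1 | 0
  13 | 011001001000000110010 | 0 | 1
  14 | 110010010000001100101 | 1 | 1
  15 | 100100100000011001011 | 1 | 1
  16 | 001001000000110010111 | 0 | 1
  17 | 010010000001100101111 | 0 | 0
  18 | 100100000011001011110 | 1 | 1
  19 | 001000000110010111101 | 0 | 1
  20 | 010000001100101111011 | 0 | 0
  21 | 100000011001011110110 | 1 | 1
  22 | 000000110010111101101 | 0 | 0
  23 | 000001100101111011010 | 0 | 0
  24 | 000011001011110110100 | 0 | 0
  25 | 000110010111101101000 | 0 | 0
  26 | 001100101111011010000 | 0 | 1
  27 | 011001011110110100001 | 0 | 1
  28 | 110010111101101000011 | 1 | 1
  29 | 100101111011010000111 | 1 | 1
  30 | 001011110110100001111 | 0 | 1
  31 | 010111101101000011111 | 0 | 0
  32 | 101111011010000111110 | 1 | 0
  33 | 011110110100001111100 | 0 | 1
  34 | 111101101000011111001 | 1 | 0
  35 | 111011010000111110010 | 1 | 0
  36 | 110110100001111100100 | 1 | 1
  37 | 101101000011111001001 | 1 | 0
  38 | 011010000111110010010 | 0 | 1
  39 | 110100001111100100101 | 1 | 1
  40 | 101000011111001001011 | 1 | 0
  41 | 010000111110010010110 | 0 | 0
  42 | 100001111100100101100 | 1 | 1
  43 | 000011111001001011001 | 0 | 0
  44 | 000111110010010110010 | 0 | 0
  45 | 001111100100101100100 | 0 | 1
  46 | 011111001001011001001 | 0 | 1
  47 | 111110010010110010011 | 1 | 0
  48 | 111100100101100100110 | 1 | 0
  49 | 111001001011001001100 | 1 | 0
  50 | 110010010110010011000 | 1 | 1
  51 | 100100101100100110001 | 1 | 1
  52 | 001001011001001100011 | 0 | 1
  53 | 010010110010011000111 | 0 | 0
  54 | 100101100100110001110 | 1 | 1
  55 | 001011001001100011101 | 0 | 1
  56 | 010110010011000111011 | 0 | 0
  57 | 101100100110001110110 | 1 | 0
  58 | 011001001100011101100 | 0 | 1
  59 | 110010011000111011001 | 1 | 1
  60 | 100100110001110110011 | 1 | 1
  61 | 001001100011101100111 | 0 | 1
  62 | 010011000111011001111 | 0 | 0
  63 | 100110001110110011110 | 1 | 1
  64 | 001100011101100111101 | 0 | 1
  65 | 011000111011001111011 | 0 | 1
  66 | 110001110110011110111 | 1 | 1
  67 | 100011101100111101111 | 1 | 1
  68 | 000111011001111011111 | 0 | 0
  69 | 001110110011110111110 | 0 | 1
  70 | 011101100111101111101 | 0 | 1
  71 | 111011001111011111011 | 1 | 0
  72 | 110110011110111110110 | 1 | 1
  73 | 101100111101111101101 | 1 | 0
  74 | 011001111011111011010 | 0 | 1
  75 | 110011110111110110101 | 1 | 1
  76 | 100111101111101101011 | 1 | 1
  77 | 001111011111011010111 | 0 | 1
  78 | 011110111110110101111 | 0 | 1
  79 | 111101111101101011111 | 1 | 0
  80 | 111011111011010111110 | 1 | 0
  81 | 110111110110101111100 | 1 | 1
  82 | 101111101101011111001 | 1 | 0
  83 | 011111011010111110010 | 0 | 1
  84 | 111110110101111100101 | 1 | 0
  85 | 111101101011111001010 | 1 | 0
  86 | 111011010111110010100 | 1 | 0
  87 | 110110101111100101000 | 1 | 1
  88 | 101101011111001010001 | 1 | 0
  89 | 011010111110010100010 | 0 | 1
  90 | 110101111100101000101 | 1 | 1
  91 | 101011111001010001011 | 1 | 0
  92 | 010111110010100010110 | 0 | 0
  93 | 101111100101000101100 | 1 | 0
  94 | 011111001010001011000 | 0 | 1
  95 | 111110010100010110001 | 1 | 0
  96 | 111100101000101100010 | 1 | 0
  97 | 111001010001011000100 | 1 | 0
  98 | 110010100010110001000 | 1 | 1

100000000111101100100100000011001011110110100001111100100101100100110001110110011110111110110101111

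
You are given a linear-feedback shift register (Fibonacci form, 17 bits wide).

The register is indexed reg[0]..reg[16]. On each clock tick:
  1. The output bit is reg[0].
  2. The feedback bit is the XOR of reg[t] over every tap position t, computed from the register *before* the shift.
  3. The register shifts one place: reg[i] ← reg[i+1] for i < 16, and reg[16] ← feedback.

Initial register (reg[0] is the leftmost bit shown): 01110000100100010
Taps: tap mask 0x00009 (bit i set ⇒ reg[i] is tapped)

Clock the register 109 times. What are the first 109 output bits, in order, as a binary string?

tick  register→output (feedback)
  0  01110000100100010→0 (1)
  1  11100001001000101→1 (1)
  2  11000010010001011→1 (1)
  3  10000100100010111→1 (1)
  4  00001001000101111→0 (0)
  5  00010010001011110→0 (1)
  6  00100100010111101→0 (0)
  7  01001000101111010→0 (0)
  8  10010001011110100→1 (0)
  9  00100010111101000→0 (0)
 10  01000101111010000→0 (0)
 11  10001011110100000→1 (1)
 12  00010111101000001→0 (1)
 13  00101111010000011→0 (0)
 14  01011110100000110→0 (1)
 15  10111101000001101→1 (0)
 16  01111010000011010→0 (1)
 17  11110100000110101→1 (0)
 18  11101000001101010→1 (1)
 19  11010000011010101→1 (0)
 20  10100000110101010→1 (1)
 21  01000001101010101→0 (0)
 22  10000011010101010→1 (1)
 23  00000110101010101→0 (0)
 24  00001101010101010→0 (0)
 25  00011010101010100→0 (1)
 26  00110101010101001→0 (1)
 27  01101010101010011→0 (0)
 28  11010101010100110→1 (0)
 29  10101010101001100→1 (1)
 30  01010101010011001→0 (1)
 31  10101010100110011→1 (1)
 32  01010101001100111→0 (1)
 33  10101010011001111→1 (1)
 34  01010100110011111→0 (1)
 35  10101001100111111→1 (1)
 36  01010011001111111→0 (1)
 37  10100110011111111→1 (1)
 38  01001100111111111→0 (0)
 39  10011001111111110→1 (0)
 40  00110011111111100→0 (1)
 41  01100111111111001→0 (0)
 42  11001111111110010→1 (1)
 43  10011111111100101→1 (0)
 44  00111111111001010→0 (1)
 45  01111111110010101→0 (1)
 46  11111111100101011→1 (0)
 47  11111111001010110→1 (0)
 48  11111110010101100→1 (0)
 49  11111100101011000→1 (0)
 50  11111001010110000→1 (0)
 51  11110010101100000→1 (0)
 52  11100101011000000→1 (1)
 53  11001010110000001→1 (1)
 54  10010101100000011→1 (0)
 55  00101011000000110→0 (0)
 56  01010110000001100→0 (1)
 57  10101100000011001→1 (1)
 58  01011000000110011→0 (1)
 59  10110000001100111→1 (0)
 60  01100000011001110→0 (0)
 61  11000000110011100→1 (1)
 62  10000001100111001→1 (1)
 63  00000011001110011→0 (0)
 64  00000110011100110→0 (0)
 65  00001100111001100→0 (0)
 66  00011001110011000→0 (1)
 67  00110011100110001→0 (1)
 68  01100111001100011→0 (0)
 69  11001110011000110→1 (1)
 70  10011100110001101→1 (0)
 71  00111001100011010→0 (1)
 72  01110011000110101→0 (1)
 73  11100110001101011→1 (1)
 74  11001100011010111→1 (1)
 75  10011000110101111→1 (0)
 76  00110001101011110→0 (1)
 77  01100011010111101→0 (0)
 78  11000110101111010→1 (1)
 79  10001101011110101→1 (1)
 80  00011010111101011→0 (1)
 81  00110101111010111→0 (1)
 82  01101011110101111→0 (0)
 83  11010111101011110→1 (0)
 84  10101111010111100→1 (1)
 85  01011110101111001→0 (1)
 86  10111101011110011→1 (0)
 87  01111010111100110→0 (1)
 88  11110101111001101→1 (0)
 89  11101011110011010→1 (1)
 90  11010111100110101→1 (0)
 91  10101111001101010→1 (1)
 92  01011110011010101→0 (1)
 93  10111100110101011→1 (0)
 94  01111001101010110→0 (1)
 95  11110011010101101→1 (0)
 96  11100110101011010→1 (1)
 97  11001101010110101→1 (1)
 98  10011010101101011→1 (0)
 99  00110101011010110→0 (1)
100  01101010110101101→0 (0)
101  11010101101011010→1 (0)
102  10101011010110100→1 (1)
103  01010110101101001→0 (1)
104  10101101011010011→1 (1)
105  01011010110100111→0 (1)
106  10110101101001111→1 (0)
107  01101011010011110→0 (0)
108  11010110100111100→1 (0)

0111000010010001011110100000110101010101001100111111111001010110000001100111001100011010111101011110011010101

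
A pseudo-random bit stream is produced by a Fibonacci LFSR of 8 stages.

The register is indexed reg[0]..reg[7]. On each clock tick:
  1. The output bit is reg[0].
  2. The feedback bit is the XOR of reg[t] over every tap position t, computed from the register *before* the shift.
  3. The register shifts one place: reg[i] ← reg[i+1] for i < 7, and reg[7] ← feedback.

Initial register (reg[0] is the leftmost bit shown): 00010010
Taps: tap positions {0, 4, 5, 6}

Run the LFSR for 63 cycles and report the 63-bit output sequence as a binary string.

tick  register→output (feedback)
  0  00010010→0 (1)
  1  00100101→0 (1)
  2  01001011→0 (0)
  3  10010110→1 (1)
  4  00101101→0 (0)
  5  01011010→0 (0)
  6  10110100→1 (0)
  7  01101000→0 (1)
  8  11010001→1 (1)
  9  10100011→1 (0)
 10  01000110→0 (0)
 11  10001100→1 (1)
 12  00011001→0 (1)
 13  00110011→0 (1)
 14  01100111→0 (0)
 15  11001110→1 (0)
 16  10011100→1 (1)
 17  00111001→0 (1)
 18  01110011→0 (1)
 19  11100111→1 (1)
 20  11001111→1 (0)
 21  10011110→1 (0)
 22  00111100→0 (0)
 23  01111000→0 (1)
 24  11110001→1 (1)
 25  11100011→1 (0)
 26  11000110→1 (1)
 27  10001101→1 (1)
 28  00011011→0 (0)
 29  00110110→0 (0)
 30  01101100→0 (0)
 31  11011000→1 (0)
 32  10110000→1 (1)
 33  01100001→0 (0)
 34  11000010→1 (0)
 35  10000100→1 (0)
 36  00001000→0 (1)
 37  00010001→0 (0)
 38  00100010→0 (1)
 39  01000101→0 (1)
 40  10001011→1 (1)
 41  00010111→0 (0)
 42  00101110→0 (1)
 43  01011101→0 (0)
 44  10111010→1 (1)
 45  01110101→0 (1)
 46  11101011→1 (1)
 47  11010111→1 (1)
 48  10101111→1 (0)
 49  01011110→0 (1)
 50  10111101→1 (1)
 51  01111011→0 (0)
 52  11110110→1 (1)
 53  11101101→1 (1)
 54  11011011→1 (1)
 55  10110111→1 (1)
 56  01101111→0 (1)
 57  11011111→1 (0)
 58  10111110→1 (0)
 59  01111100→0 (0)
 60  11111000→1 (0)
 61  11110000→1 (1)
 62  11100001→1 (1)

000100101101000110011100111100011011000010001011101011110110111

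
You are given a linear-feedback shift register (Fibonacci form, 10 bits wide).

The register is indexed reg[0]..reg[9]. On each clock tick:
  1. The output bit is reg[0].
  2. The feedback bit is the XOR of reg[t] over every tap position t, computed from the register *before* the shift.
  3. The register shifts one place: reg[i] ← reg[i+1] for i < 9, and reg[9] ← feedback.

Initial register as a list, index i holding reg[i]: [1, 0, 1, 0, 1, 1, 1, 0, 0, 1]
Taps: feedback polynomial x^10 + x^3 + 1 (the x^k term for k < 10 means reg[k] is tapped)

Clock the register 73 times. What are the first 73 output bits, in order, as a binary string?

step | reg (before) | out | fb
   0 | 1010111001 | 1 | 1
   1 | 0101110011 | 0 | 1
   2 | 1011100111 | 1 | 0
   3 | 0111001110 | 0 | 1
   4 | 1110011101 | 1 | 1
   5 | 1100111011 | 1 | 1
   6 | 1001110111 | 1 | 0
   7 | 0011101110 | 0 | 1
   8 | 0111011101 | 0 | 1
   9 | 1110111011 | 1 | 1
  10 | 1101110111 | 1 | 0
  11 | 1011101110 | 1 | 0
  12 | 0111011100 | 0 | 1
  13 | 1110111001 | 1 | 1
  14 | 1101110011 | 1 | 0
  15 | 1011100110 | 1 | 0
  16 | 0111001100 | 0 | 1
  17 | 1110011001 | 1 | 1
  18 | 1100110011 | 1 | 1
  19 | 1001100111 | 1 | 0
  20 | 0011001110 | 0 | 1
  21 | 0110011101 | 0 | 0
  22 | 1100111010 | 1 | 1
  23 | 1001110101 | 1 | 0
  24 | 0011101010 | 0 | 1
  25 | 0111010101 | 0 | 1
  26 | 1110101011 | 1 | 1
  27 | 1101010111 | 1 | 0
  28 | 1010101110 | 1 | 1
  29 | 0101011101 | 0 | 1
  30 | 1010111011 | 1 | 1
  31 | 0101110111 | 0 | 1
  32 | 1011101111 | 1 | 0
  33 | 0111011110 | 0 | 1
  34 | 1110111101 | 1 | 1
  35 | 1101111011 | 1 | 0
  36 | 1011110110 | 1 | 0
  37 | 0111101100 | 0 | 1
  38 | 1111011001 | 1 | 0
  39 | 1110110010 | 1 | 1
  40 | 1101100101 | 1 | 0
  41 | 1011001010 | 1 | 0
  42 | 0110010100 | 0 | 0
  43 | 1100101000 | 1 | 1
  44 | 1001010001 | 1 | 0
  45 | 0010100010 | 0 | 0
  46 | 0101000100 | 0 | 1
  47 | 1010001001 | 1 | 1
  48 | 0100010011 | 0 | 0
  49 | 1000100110 | 1 | 1
  50 | 0001001101 | 0 | 1
  51 | 0010011011 | 0 | 0
  52 | 0100110110 | 0 | 0
  53 | 1001101100 | 1 | 0
  54 | 0011011000 | 0 | 1
  55 | 0110110001 | 0 | 0
  56 | 1101100010 | 1 | 0
  57 | 1011000100 | 1 | 0
  58 | 0110001000 | 0 | 0
  59 | 1100010000 | 1 | 1
  60 | 1000100001 | 1 | 1
  61 | 0001000011 | 0 | 1
  62 | 0010000111 | 0 | 0
  63 | 0100001110 | 0 | 0
  64 | 1000011100 | 1 | 1
  65 | 0000111001 | 0 | 0
  66 | 0001110010 | 0 | 1
  67 | 0011100101 | 0 | 1
  68 | 0111001011 | 0 | 1
  69 | 1110010111 | 1 | 1
  70 | 1100101111 | 1 | 1
  71 | 1001011111 | 1 | 0
  72 | 0010111110 | 0 | 0

1010111001110111011100110011101010111011110110010100010011011000100001110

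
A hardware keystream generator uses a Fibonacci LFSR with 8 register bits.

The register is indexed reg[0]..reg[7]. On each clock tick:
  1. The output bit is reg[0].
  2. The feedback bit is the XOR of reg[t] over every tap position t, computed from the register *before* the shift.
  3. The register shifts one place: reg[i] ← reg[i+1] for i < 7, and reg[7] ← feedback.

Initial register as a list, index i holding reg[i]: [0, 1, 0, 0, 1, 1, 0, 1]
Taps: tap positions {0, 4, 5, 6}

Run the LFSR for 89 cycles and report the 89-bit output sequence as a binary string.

k : reg_k → out_k, fb_k
0: 01001101 → 0, fb=0
1: 10011010 → 1, fb=1
2: 00110101 → 0, fb=1
3: 01101011 → 0, fb=0
4: 11010110 → 1, fb=1
5: 10101101 → 1, fb=1
6: 01011011 → 0, fb=0
7: 10110110 → 1, fb=1
8: 01101101 → 0, fb=0
9: 11011010 → 1, fb=1
10: 10110101 → 1, fb=0
11: 01101010 → 0, fb=0
12: 11010100 → 1, fb=0
13: 10101000 → 1, fb=0
14: 01010000 → 0, fb=0
15: 10100000 → 1, fb=1
16: 01000001 → 0, fb=0
17: 10000010 → 1, fb=0
18: 00000100 → 0, fb=1
19: 00001001 → 0, fb=1
20: 00010011 → 0, fb=1
21: 00100111 → 0, fb=0
22: 01001110 → 0, fb=1
23: 10011101 → 1, fb=1
24: 00111011 → 0, fb=0
25: 01110110 → 0, fb=0
26: 11101100 → 1, fb=1
27: 11011001 → 1, fb=0
28: 10110010 → 1, fb=0
29: 01100100 → 0, fb=1
30: 11001001 → 1, fb=0
31: 10010010 → 1, fb=0
32: 00100100 → 0, fb=1
33: 01001001 → 0, fb=1
34: 10010011 → 1, fb=0
35: 00100110 → 0, fb=0
36: 01001100 → 0, fb=0
37: 10011000 → 1, fb=0
38: 00110000 → 0, fb=0
39: 01100000 → 0, fb=0
40: 11000000 → 1, fb=1
41: 10000001 → 1, fb=1
42: 00000011 → 0, fb=1
43: 00000111 → 0, fb=0
44: 00001110 → 0, fb=1
45: 00011101 → 0, fb=0
46: 00111010 → 0, fb=0
47: 01110100 → 0, fb=1
48: 11101001 → 1, fb=0
49: 11010010 → 1, fb=0
50: 10100100 → 1, fb=0
51: 01001000 → 0, fb=1
52: 10010001 → 1, fb=1
53: 00100011 → 0, fb=1
54: 01000111 → 0, fb=0
55: 10001110 → 1, fb=0
56: 00011100 → 0, fb=0
57: 00111000 → 0, fb=1
58: 01110001 → 0, fb=0
59: 11100010 → 1, fb=0
60: 11000100 → 1, fb=0
61: 10001000 → 1, fb=0
62: 00010000 → 0, fb=0
63: 00100000 → 0, fb=0
64: 01000000 → 0, fb=0
65: 10000000 → 1, fb=1
66: 00000001 → 0, fb=0
67: 00000010 → 0, fb=1
68: 00000101 → 0, fb=1
69: 00001011 → 0, fb=0
70: 00010110 → 0, fb=0
71: 00101100 → 0, fb=0
72: 01011000 → 0, fb=1
73: 10110001 → 1, fb=1
74: 01100011 → 0, fb=1
75: 11000111 → 1, fb=1
76: 10001111 → 1, fb=0
77: 00011110 → 0, fb=1
78: 00111101 → 0, fb=0
79: 01111010 → 0, fb=0
80: 11110100 → 1, fb=0
81: 11101000 → 1, fb=0
82: 11010000 → 1, fb=1
83: 10100001 → 1, fb=1
84: 01000011 → 0, fb=1
85: 10000111 → 1, fb=1
86: 00001111 → 0, fb=1
87: 00011111 → 0, fb=1
88: 00111111 → 0, fb=1

01001101011011010100000100111011001001001100000011101001000111000100000001011000111101000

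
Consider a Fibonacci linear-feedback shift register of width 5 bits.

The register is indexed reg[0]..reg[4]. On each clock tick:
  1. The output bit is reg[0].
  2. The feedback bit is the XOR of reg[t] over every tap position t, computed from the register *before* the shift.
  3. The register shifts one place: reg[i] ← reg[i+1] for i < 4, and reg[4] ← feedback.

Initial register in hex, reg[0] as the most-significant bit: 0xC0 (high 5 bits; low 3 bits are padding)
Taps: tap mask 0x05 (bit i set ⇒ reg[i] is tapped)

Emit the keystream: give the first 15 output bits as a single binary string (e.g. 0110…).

k : reg_k → out_k, fb_k
0: 11000 → 1, fb=1
1: 10001 → 1, fb=1
2: 00011 → 0, fb=0
3: 00110 → 0, fb=1
4: 01101 → 0, fb=1
5: 11011 → 1, fb=1
6: 10111 → 1, fb=0
7: 01110 → 0, fb=1
8: 11101 → 1, fb=0
9: 11010 → 1, fb=1
10: 10101 → 1, fb=0
11: 01010 → 0, fb=0
12: 10100 → 1, fb=0
13: 01000 → 0, fb=0
14: 10000 → 1, fb=1

110001101110101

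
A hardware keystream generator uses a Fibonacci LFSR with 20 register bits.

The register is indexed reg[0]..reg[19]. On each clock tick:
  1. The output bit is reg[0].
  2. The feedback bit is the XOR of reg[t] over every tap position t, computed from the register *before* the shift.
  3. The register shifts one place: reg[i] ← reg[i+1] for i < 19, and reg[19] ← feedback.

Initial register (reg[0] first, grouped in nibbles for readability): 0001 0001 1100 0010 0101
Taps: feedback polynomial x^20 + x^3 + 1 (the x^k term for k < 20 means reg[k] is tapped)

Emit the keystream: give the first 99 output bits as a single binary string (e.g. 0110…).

k : reg_k → out_k, fb_k
0: 00010001110000100101 → 0, fb=1
1: 00100011100001001011 → 0, fb=0
2: 01000111000010010110 → 0, fb=0
3: 10001110000100101100 → 1, fb=1
4: 00011100001001011001 → 0, fb=1
5: 00111000010010110011 → 0, fb=1
6: 01110000100101100111 → 0, fb=1
7: 11100001001011001111 → 1, fb=1
8: 11000010010110011111 → 1, fb=1
9: 10000100101100111111 → 1, fb=1
10: 00001001011001111111 → 0, fb=0
11: 00010010110011111110 → 0, fb=1
12: 00100101100111111101 → 0, fb=0
13: 01001011001111111010 → 0, fb=0
14: 10010110011111110100 → 1, fb=0
15: 00101100111111101000 → 0, fb=0
16: 01011001111111010000 → 0, fb=1
17: 10110011111110100001 → 1, fb=0
18: 01100111111101000010 → 0, fb=0
19: 11001111111010000100 → 1, fb=1
20: 10011111110100001001 → 1, fb=0
21: 00111111101000010010 → 0, fb=1
22: 01111111010000100101 → 0, fb=1
23: 11111110100001001011 → 1, fb=0
24: 11111101000010010110 → 1, fb=0
25: 11111010000100101100 → 1, fb=0
26: 11110100001001011000 → 1, fb=0
27: 11101000010010110000 → 1, fb=1
28: 11010000100101100001 → 1, fb=0
29: 10100001001011000010 → 1, fb=1
30: 01000010010110000101 → 0, fb=0
31: 10000100101100001010 → 1, fb=1
32: 00001001011000010101 → 0, fb=0
33: 00010010110000101010 → 0, fb=1
34: 00100101100001010101 → 0, fb=0
35: 01001011000010101010 → 0, fb=0
36: 10010110000101010100 → 1, fb=0
37: 00101100001010101000 → 0, fb=0
38: 01011000010101010000 → 0, fb=1
39: 10110000101010100001 → 1, fb=0
40: 01100001010101000010 → 0, fb=0
41: 11000010101010000100 → 1, fb=1
42: 10000101010100001001 → 1, fb=1
43: 00001010101000010011 → 0, fb=0
44: 00010101010000100110 → 0, fb=1
45: 00101010100001001101 → 0, fb=0
46: 01010101000010011010 → 0, fb=1
47: 10101010000100110101 → 1, fb=1
48: 01010100001001101011 → 0, fb=1
49: 10101000010011010111 → 1, fb=1
50: 01010000100110101111 → 0, fb=1
51: 10100001001101011111 → 1, fb=1
52: 01000010011010111111 → 0, fb=0
53: 10000100110101111110 → 1, fb=1
54: 00001001101011111101 → 0, fb=0
55: 00010011010111111010 → 0, fb=1
56: 00100110101111110101 → 0, fb=0
57: 01001101011111101010 → 0, fb=0
58: 10011010111111010100 → 1, fb=0
59: 00110101111110101000 → 0, fb=1
60: 01101011111101010001 → 0, fb=0
61: 11010111111010100010 → 1, fb=0
62: 10101111110101000100 → 1, fb=1
63: 01011111101010001001 → 0, fb=1
64: 10111111010100010011 → 1, fb=0
65: 01111110101000100110 → 0, fb=1
66: 11111101010001001101 → 1, fb=0
67: 11111010100010011010 → 1, fb=0
68: 11110101000100110100 → 1, fb=0
69: 11101010001001101000 → 1, fb=1
70: 11010100010011010001 → 1, fb=0
71: 10101000100110100010 → 1, fb=1
72: 01010001001101000101 → 0, fb=1
73: 10100010011010001011 → 1, fb=1
74: 01000100110100010111 → 0, fb=0
75: 10001001101000101110 → 1, fb=1
76: 00010011010001011101 → 0, fb=1
77: 00100110100010111011 → 0, fb=0
78: 01001101000101110110 → 0, fb=0
79: 10011010001011101100 → 1, fb=0
80: 00110100010111011000 → 0, fb=1
81: 01101000101110110001 → 0, fb=0
82: 11010001011101100010 → 1, fb=0
83: 10100010111011000100 → 1, fb=1
84: 01000101110110001001 → 0, fb=0
85: 10001011101100010010 → 1, fb=1
86: 00010111011000100101 → 0, fb=1
87: 00101110110001001011 → 0, fb=0
88: 01011101100010010110 → 0, fb=1
89: 10111011000100101101 → 1, fb=0
90: 01110110001001011010 → 0, fb=1
91: 11101100010010110101 → 1, fb=1
92: 11011000100101101011 → 1, fb=0
93: 10110001001011010110 → 1, fb=0
94: 01100010010110101100 → 0, fb=0
95: 11000100101101011000 → 1, fb=1
96: 10001001011010110001 → 1, fb=1
97: 00010010110101100011 → 0, fb=1
98: 00100101101011000111 → 0, fb=0

000100011100001001011001111111010000100101100001010101000010011010111111010100010011010001011101100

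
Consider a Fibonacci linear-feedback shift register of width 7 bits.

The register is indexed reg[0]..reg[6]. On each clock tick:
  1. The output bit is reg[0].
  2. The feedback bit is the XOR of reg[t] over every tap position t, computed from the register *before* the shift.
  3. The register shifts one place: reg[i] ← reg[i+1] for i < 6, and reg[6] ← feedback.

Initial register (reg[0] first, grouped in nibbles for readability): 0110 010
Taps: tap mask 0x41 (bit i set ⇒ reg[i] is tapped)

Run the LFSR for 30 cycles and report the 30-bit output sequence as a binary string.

k : reg_k → out_k, fb_k
0: 0110010 → 0, fb=0
1: 1100100 → 1, fb=1
2: 1001001 → 1, fb=0
3: 0010010 → 0, fb=0
4: 0100100 → 0, fb=0
5: 1001000 → 1, fb=1
6: 0010001 → 0, fb=1
7: 0100011 → 0, fb=1
8: 1000111 → 1, fb=0
9: 0001110 → 0, fb=0
10: 0011100 → 0, fb=0
11: 0111000 → 0, fb=0
12: 1110000 → 1, fb=1
13: 1100001 → 1, fb=0
14: 1000010 → 1, fb=1
15: 0000101 → 0, fb=1
16: 0001011 → 0, fb=1
17: 0010111 → 0, fb=1
18: 0101111 → 0, fb=1
19: 1011111 → 1, fb=0
20: 0111110 → 0, fb=0
21: 1111100 → 1, fb=1
22: 1111001 → 1, fb=0
23: 1110010 → 1, fb=1
24: 1100101 → 1, fb=0
25: 1001010 → 1, fb=1
26: 0010101 → 0, fb=1
27: 0101011 → 0, fb=1
28: 1010111 → 1, fb=0
29: 0101110 → 0, fb=0

011001001000111000010111110010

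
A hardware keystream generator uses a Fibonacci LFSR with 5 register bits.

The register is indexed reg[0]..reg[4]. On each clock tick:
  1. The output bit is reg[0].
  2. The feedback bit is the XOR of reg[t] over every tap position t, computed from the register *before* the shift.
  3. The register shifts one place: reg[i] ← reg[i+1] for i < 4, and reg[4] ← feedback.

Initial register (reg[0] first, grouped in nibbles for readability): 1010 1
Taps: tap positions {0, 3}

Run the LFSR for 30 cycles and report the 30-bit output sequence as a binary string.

101011101100011111001101001000

step | reg (before) | out | fb
   0 | 10101 | 1 | 1
   1 | 01011 | 0 | 1
   2 | 10111 | 1 | 0
   3 | 01110 | 0 | 1
   4 | 11101 | 1 | 1
   5 | 11011 | 1 | 0
   6 | 10110 | 1 | 0
   7 | 01100 | 0 | 0
   8 | 11000 | 1 | 1
   9 | 10001 | 1 | 1
  10 | 00011 | 0 | 1
  11 | 00111 | 0 | 1
  12 | 01111 | 0 | 1
  13 | 11111 | 1 | 0
  14 | 11110 | 1 | 0
  15 | 11100 | 1 | 1
  16 | 11001 | 1 | 1
  17 | 10011 | 1 | 0
  18 | 00110 | 0 | 1
  19 | 01101 | 0 | 0
  20 | 11010 | 1 | 0
  21 | 10100 | 1 | 1
  22 | 01001 | 0 | 0
  23 | 10010 | 1 | 0
  24 | 00100 | 0 | 0
  25 | 01000 | 0 | 0
  26 | 10000 | 1 | 1
  27 | 00001 | 0 | 0
  28 | 00010 | 0 | 1
  29 | 00101 | 0 | 0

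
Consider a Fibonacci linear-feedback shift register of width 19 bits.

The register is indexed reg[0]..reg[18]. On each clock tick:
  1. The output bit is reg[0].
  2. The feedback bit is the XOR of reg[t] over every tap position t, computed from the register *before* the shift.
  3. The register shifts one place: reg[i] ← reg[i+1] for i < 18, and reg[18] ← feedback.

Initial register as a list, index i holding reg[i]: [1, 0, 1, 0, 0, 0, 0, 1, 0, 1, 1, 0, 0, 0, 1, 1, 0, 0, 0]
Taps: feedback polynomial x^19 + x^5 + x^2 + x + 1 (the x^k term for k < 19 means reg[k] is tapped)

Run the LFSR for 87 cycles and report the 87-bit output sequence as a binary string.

101000010110001100001001010010010000001011111011111010100111001111011011001001000000110

k : reg_k → out_k, fb_k
0: 1010000101100011000 → 1, fb=0
1: 0100001011000110000 → 0, fb=1
2: 1000010110001100001 → 1, fb=0
3: 0000101100011000010 → 0, fb=0
4: 0001011000110000100 → 0, fb=1
5: 0010110001100001001 → 0, fb=0
6: 0101100011000010010 → 0, fb=1
7: 1011000110000100101 → 1, fb=0
8: 0110001100001001010 → 0, fb=0
9: 1100011000010010100 → 1, fb=1
10: 1000110000100101001 → 1, fb=0
11: 0001100001001010010 → 0, fb=0
12: 0011000010010100100 → 0, fb=1
13: 0110000100101001001 → 0, fb=0
14: 1100001001010010010 → 1, fb=0
15: 1000010010100100100 → 1, fb=0
16: 0000100101001001000 → 0, fb=0
17: 0001001010010010000 → 0, fb=0
18: 0010010100100100000 → 0, fb=0
19: 0100101001001000000 → 0, fb=1
20: 1001010010010000001 → 1, fb=0
21: 0010100100100000010 → 0, fb=1
22: 0101001001000000101 → 0, fb=1
23: 1010010010000001011 → 1, fb=1
24: 0100100100000010111 → 0, fb=1
25: 1001001000000101111 → 1, fb=1
26: 0010010000001011111 → 0, fb=0
27: 0100100000010111110 → 0, fb=1
28: 1001000000101111101 → 1, fb=1
29: 0010000001011111011 → 0, fb=1
30: 0100000010111110111 → 0, fb=1
31: 1000000101111101111 → 1, fb=1
32: 0000001011111011111 → 0, fb=0
33: 0000010111110111110 → 0, fb=1
34: 0000101111101111101 → 0, fb=0
35: 0001011111011111010 → 0, fb=1
36: 0010111110111110101 → 0, fb=0
37: 0101111101111101010 → 0, fb=0
38: 1011111011111010100 → 1, fb=1
39: 0111110111110101001 → 0, fb=1
40: 1111101111101010011 → 1, fb=1
41: 1111011111010100111 → 1, fb=0
42: 1110111110101001110 → 1, fb=0
43: 1101111101010011100 → 1, fb=1
44: 1011111010100111001 → 1, fb=1
45: 0111110101001110011 → 0, fb=1
46: 1111101010011100111 → 1, fb=1
47: 1111010100111001111 → 1, fb=0
48: 1110101001110011110 → 1, fb=1
49: 1101010011100111101 → 1, fb=1
50: 1010100111001111011 → 1, fb=0
51: 0101001110011110110 → 0, fb=1
52: 1010011100111101101 → 1, fb=1
53: 0100111001111011011 → 0, fb=0
54: 1001110011110110110 → 1, fb=0
55: 0011100111101101100 → 0, fb=1
56: 0111001111011011001 → 0, fb=0
57: 1110011110110110010 → 1, fb=0
58: 1100111101101100100 → 1, fb=1
59: 1001111011011001001 → 1, fb=0
60: 0011110110110010010 → 0, fb=0
61: 0111101101100100100 → 0, fb=0
62: 1111011011001001000 → 1, fb=0
63: 1110110110010010000 → 1, fb=0
64: 1101101100100100000 → 1, fb=0
65: 1011011001001000000 → 1, fb=1
66: 0110110010010000001 → 0, fb=1
67: 1101100100100000011 → 1, fb=0
68: 1011001001000000110 → 1, fb=0
69: 0110010010000001100 → 0, fb=1
70: 1100100100000011001 → 1, fb=0
71: 1001001000000110010 → 1, fb=1
72: 0010010000001100101 → 0, fb=0
73: 0100100000011001010 → 0, fb=1
74: 1001000000110010101 → 1, fb=1
75: 0010000001100101011 → 0, fb=1
76: 0100000011001010111 → 0, fb=1
77: 1000000110010101111 → 1, fb=1
78: 0000001100101011111 → 0, fb=0
79: 0000011001010111110 → 0, fb=1
80: 0000110010101111101 → 0, fb=1
81: 0001100101011111011 → 0, fb=0
82: 0011001010111110110 → 0, fb=1
83: 0110010101111101101 → 0, fb=1
84: 1100101011111011011 → 1, fb=0
85: 1001010111110110110 → 1, fb=0
86: 0010101111101101100 → 0, fb=1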